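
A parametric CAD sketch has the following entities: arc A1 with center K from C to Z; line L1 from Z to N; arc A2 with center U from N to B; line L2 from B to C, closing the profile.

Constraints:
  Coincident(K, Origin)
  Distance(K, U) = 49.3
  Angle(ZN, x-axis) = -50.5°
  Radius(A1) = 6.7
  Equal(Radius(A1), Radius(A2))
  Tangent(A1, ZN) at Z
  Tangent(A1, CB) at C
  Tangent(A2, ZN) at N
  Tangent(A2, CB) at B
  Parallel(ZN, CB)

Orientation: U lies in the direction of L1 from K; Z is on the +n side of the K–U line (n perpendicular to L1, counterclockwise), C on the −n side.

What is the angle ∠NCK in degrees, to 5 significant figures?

74.794°

Tangency of A1 to both parallel lines with radius 6.7 puts Z and C at K ± 6.7·n: Z = (5.1699, 4.2617), C = (-5.1699, -4.2617). Equal radii place N and B the same way about U: N = U + 6.7·n = (36.529, -33.779), B = U − 6.7·n = (26.189, -42.303). Then cos ∠NCK = CN·CK / (|CN||CK|), giving 74.794°.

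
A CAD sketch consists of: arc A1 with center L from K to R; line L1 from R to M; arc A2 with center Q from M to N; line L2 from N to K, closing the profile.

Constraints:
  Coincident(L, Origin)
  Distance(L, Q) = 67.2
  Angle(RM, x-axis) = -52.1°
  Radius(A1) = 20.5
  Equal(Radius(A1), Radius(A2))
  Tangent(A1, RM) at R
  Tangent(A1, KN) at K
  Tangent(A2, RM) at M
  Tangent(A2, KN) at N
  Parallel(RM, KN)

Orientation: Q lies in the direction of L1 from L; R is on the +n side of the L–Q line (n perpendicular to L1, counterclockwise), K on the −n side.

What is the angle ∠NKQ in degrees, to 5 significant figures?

16.965°

The slot axis is L1's direction at -52.1°, so u = (cos -52.1°, sin -52.1°) = (0.61429, -0.78908) and n = (−sin -52.1°, cos -52.1°) = (0.78908, 0.61429). L is at the origin and Q lies 67.2 along u from L, so Q = 67.2·u = (41.280, -53.026). Tangency of A1 to both parallel lines with radius 20.5 puts R and K at L ± 20.5·n: R = (16.176, 12.593), K = (-16.176, -12.593). Equal radii place M and N the same way about Q: M = Q + 20.5·n = (57.456, -40.434), N = Q − 20.5·n = (25.104, -65.619). Then cos ∠NKQ = KN·KQ / (|KN||KQ|), giving 16.965°.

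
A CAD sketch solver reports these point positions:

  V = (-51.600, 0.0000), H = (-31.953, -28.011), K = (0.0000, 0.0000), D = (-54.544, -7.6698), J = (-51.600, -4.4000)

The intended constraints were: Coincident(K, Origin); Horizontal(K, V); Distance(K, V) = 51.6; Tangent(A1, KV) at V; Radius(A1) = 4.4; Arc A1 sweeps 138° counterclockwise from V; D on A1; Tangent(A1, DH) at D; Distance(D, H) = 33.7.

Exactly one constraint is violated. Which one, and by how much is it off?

Distance(D, H) = 33.7 — off by 3.30.

K = (0.00, 0.00) ✓; K.y = 0.00, V.y = 0.00 ✓; |KV| = 51.60 ✓; ∠(JV, VK) = 90.00° ✓; |JV| = 4.400 ✓; bearing(J→D) − bearing(J→V) = 138.0° ✓; |JD| = 4.400 ✓; ∠(JD, DH) = 90.00° ✓; |DH| = 30.40 ✗.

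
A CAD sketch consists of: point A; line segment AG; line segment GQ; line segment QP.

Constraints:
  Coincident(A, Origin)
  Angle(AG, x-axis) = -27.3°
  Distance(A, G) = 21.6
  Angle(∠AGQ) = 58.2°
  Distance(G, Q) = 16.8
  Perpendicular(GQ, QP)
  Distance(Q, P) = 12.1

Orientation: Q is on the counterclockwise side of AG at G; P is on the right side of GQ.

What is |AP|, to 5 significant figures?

30.936

A is at the origin; AG runs at -27.3° with length 21.6, so G = 21.6·(cos -27.3°, sin -27.3°) = (19.194, -9.9068). ∠AGQ = 58.2°, so GQ runs at -27.3° + (180° − 58.2°) = 94.500° from the x-axis; with |GQ| = 16.8, Q = G + 16.8·(cos 94.500°, sin 94.500°) = (17.876, 6.8414). GQ ⟂ QP; with |QP| = 12.1 on the right of GQ, P = Q + 12.1·(0.99692, 0.078459) = (29.939, 7.7907). Then |AP| = |P − A| = 30.936.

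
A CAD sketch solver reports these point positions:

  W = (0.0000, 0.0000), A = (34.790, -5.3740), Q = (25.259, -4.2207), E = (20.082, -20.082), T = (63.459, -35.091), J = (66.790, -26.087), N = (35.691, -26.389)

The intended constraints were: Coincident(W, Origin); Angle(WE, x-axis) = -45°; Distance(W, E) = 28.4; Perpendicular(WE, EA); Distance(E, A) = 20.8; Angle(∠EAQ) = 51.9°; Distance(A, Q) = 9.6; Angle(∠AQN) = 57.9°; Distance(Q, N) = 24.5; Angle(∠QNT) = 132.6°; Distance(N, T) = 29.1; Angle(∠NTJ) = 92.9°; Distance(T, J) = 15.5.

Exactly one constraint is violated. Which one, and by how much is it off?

Distance(T, J) = 15.5 — off by 5.90.

W = (0.00, 0.00) ✓; WE at -45.00° ✓; |WE| = 28.40 ✓; ∠(WE, EA) = 90.00° ✓; |EA| = 20.80 ✓; ∠EAQ = 51.90° ✓; |AQ| = 9.601 ✓; ∠AQN = 57.90° ✓; |QN| = 24.50 ✓; ∠QNT = 132.6° ✓; |NT| = 29.10 ✓; ∠NTJ = 92.90° ✓; |TJ| = 9.600 ✗.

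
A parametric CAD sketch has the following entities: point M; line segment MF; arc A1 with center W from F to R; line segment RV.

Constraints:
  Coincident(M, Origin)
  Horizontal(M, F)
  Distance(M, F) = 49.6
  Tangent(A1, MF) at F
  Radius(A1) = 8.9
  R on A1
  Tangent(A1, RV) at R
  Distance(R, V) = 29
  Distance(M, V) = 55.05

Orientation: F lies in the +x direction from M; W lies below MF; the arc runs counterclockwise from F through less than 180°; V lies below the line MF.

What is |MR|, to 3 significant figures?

41.6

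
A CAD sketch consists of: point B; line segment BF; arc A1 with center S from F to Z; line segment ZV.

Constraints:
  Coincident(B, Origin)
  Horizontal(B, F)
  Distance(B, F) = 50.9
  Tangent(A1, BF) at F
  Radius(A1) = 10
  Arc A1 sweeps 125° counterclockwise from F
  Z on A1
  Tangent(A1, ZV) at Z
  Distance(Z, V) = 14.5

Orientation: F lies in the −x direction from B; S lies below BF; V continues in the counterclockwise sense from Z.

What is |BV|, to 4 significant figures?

57.80

B is at the origin; BF is horizontal with |BF| = 50.9 and F on the −x side, so F = (-50.90, 0.000). Since A1 is tangent to BF there, SF ⟂ BF, so S = F + (0, -10) = (-50.90, -10.00). On A1, F sits at bearing 90° from S; a 125° counterclockwise sweep puts Z at bearing 215°, so Z = S + 10.0·(cos 215°, sin 215°) = (-59.09, -15.74). A1 meets ZV tangentially, so SZ is at right angles to ZV, so ZV runs along (−sin 215°, cos 215°); with |ZV| = 14.5, V = (-50.77, -27.61). Then |BV| = |V − B| = 57.80.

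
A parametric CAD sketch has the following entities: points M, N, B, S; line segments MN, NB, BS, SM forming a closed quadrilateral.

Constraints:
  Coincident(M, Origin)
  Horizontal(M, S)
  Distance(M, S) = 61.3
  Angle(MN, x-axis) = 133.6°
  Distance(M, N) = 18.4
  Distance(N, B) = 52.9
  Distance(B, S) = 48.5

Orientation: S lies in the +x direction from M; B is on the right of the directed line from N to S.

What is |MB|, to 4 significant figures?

34.56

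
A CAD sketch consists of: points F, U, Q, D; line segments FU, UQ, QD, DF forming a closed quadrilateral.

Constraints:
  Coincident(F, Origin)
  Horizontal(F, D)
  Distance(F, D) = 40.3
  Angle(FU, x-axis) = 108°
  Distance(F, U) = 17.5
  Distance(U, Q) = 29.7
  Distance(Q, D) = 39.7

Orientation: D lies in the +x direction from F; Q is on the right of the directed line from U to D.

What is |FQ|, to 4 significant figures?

12.25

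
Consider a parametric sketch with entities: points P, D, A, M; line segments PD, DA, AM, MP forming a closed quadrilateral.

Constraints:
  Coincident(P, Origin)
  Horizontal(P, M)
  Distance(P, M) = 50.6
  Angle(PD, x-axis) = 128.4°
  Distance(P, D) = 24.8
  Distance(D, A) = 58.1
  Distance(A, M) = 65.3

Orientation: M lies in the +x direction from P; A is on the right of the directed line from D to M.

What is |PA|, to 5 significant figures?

37.440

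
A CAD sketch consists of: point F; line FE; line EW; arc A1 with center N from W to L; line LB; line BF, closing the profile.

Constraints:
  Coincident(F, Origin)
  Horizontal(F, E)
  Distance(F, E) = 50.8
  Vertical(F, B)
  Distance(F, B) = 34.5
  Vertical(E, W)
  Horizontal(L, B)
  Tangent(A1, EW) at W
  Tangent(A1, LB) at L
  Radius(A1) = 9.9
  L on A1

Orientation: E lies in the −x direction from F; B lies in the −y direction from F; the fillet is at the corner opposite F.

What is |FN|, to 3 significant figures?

47.7

F is at the origin; FE is horizontal with |FE| = 50.8 and E on the −x side, so E = (-50.8, 0.00). FB is vertical with |FB| = 34.5 and B on the −y side, so B = (0.00, -34.5). The virtual corner opposite F is at (-50.8, -34.5). A1 meets EW tangentially, so NW is at right angles to EW and the tangent condition forces NL to be normal to LB, with radius 9.9, so the center N sits 9.9 in from both sides at N = (-40.9, -24.6). Then |FN| = |N − F| = 47.7.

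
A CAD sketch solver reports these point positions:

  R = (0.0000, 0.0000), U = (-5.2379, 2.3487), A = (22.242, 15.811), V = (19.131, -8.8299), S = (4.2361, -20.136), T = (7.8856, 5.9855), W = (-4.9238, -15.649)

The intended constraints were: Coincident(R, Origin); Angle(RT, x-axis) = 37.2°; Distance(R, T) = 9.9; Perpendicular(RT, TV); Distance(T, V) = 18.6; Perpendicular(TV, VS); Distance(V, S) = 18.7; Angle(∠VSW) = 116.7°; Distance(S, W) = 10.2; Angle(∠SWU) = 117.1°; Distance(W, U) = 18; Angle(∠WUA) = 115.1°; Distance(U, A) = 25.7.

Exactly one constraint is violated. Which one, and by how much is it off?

Distance(U, A) = 25.7 — off by 4.90.

R = (0.00, 0.00) ✓; RT at 37.20° ✓; |RT| = 9.900 ✓; ∠(RT, TV) = 90.00° ✓; |TV| = 18.60 ✓; ∠(TV, VS) = 90.00° ✓; |VS| = 18.70 ✓; ∠VSW = 116.7° ✓; |SW| = 10.20 ✓; ∠SWU = 117.1° ✓; |WU| = 18.00 ✓; ∠WUA = 115.1° ✓; |UA| = 30.60 ✗.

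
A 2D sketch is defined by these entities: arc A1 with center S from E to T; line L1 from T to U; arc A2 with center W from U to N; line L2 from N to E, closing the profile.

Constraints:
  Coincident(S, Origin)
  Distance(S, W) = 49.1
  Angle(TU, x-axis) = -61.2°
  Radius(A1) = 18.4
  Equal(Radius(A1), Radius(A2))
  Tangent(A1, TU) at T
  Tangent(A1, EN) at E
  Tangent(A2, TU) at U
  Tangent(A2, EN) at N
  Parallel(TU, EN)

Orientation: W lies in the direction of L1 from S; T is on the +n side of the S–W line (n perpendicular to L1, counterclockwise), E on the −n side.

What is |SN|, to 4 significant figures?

52.43

Tangency of A1 to both parallel lines with radius 18.4 puts T and E at S ± 18.4·n: T = (16.12, 8.864), E = (-16.12, -8.864). Equal radii place U and N the same way about W: U = W + 18.4·n = (39.78, -34.16), N = W − 18.4·n = (7.530, -51.89). Then |SN| = |N − S| = 52.43.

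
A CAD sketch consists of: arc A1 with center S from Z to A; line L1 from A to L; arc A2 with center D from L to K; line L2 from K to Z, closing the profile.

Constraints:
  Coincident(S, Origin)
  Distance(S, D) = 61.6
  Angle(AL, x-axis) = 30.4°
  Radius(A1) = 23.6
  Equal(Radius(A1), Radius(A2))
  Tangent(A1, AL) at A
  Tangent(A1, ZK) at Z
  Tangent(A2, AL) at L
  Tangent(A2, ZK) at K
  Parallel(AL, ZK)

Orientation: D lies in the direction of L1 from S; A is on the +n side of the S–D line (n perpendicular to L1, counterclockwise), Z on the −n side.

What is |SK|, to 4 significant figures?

65.97

Tangency of A1 to both parallel lines with radius 23.6 puts A and Z at S ± 23.6·n: A = (-11.94, 20.36), Z = (11.94, -20.36). Equal radii place L and K the same way about D: L = D + 23.6·n = (41.19, 51.53), K = D − 23.6·n = (65.07, 10.82). Then |SK| = |K − S| = 65.97.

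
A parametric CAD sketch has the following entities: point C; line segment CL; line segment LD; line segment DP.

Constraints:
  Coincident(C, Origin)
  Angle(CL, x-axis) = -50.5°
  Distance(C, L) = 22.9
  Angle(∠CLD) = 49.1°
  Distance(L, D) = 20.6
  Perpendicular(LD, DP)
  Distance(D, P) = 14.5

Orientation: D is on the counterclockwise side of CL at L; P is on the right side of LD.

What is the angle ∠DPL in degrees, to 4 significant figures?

54.86°

C is at the origin; CL runs at -50.5° with length 22.9, so L = 22.9·(cos -50.5°, sin -50.5°) = (14.57, -17.67). ∠CLD = 49.1°, so LD runs at -50.5° + (180° − 49.1°) = 80.40° from the x-axis; with |LD| = 20.6, D = L + 20.6·(cos 80.40°, sin 80.40°) = (18.00, 2.641). LD ⟂ DP; with |DP| = 14.5 on the right of LD, P = D + 14.5·(0.9860, -0.1668) = (32.30, 0.2232). Then cos ∠DPL = PD·PL / (|PD||PL|), giving 54.86°.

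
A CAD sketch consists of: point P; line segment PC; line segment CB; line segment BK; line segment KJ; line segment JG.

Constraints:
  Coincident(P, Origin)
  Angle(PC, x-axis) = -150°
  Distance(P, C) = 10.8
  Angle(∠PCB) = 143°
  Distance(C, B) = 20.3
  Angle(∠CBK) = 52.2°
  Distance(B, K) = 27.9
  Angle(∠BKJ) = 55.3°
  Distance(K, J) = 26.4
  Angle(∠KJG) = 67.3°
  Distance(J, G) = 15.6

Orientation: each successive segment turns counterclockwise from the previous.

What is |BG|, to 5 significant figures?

9.6572

P is at the origin; PC runs at -150.0° with length 10.8, so C = (-9.3531, -5.4000). ∠PCB = 143.0° gives CB at -113.00° from the x-axis; with |CB| = 20.3, B = (-17.285, -24.086). ∠CBK = 52.2° gives BK at 14.800° from the x-axis; with |BK| = 27.9, K = (9.6895, -16.959). ∠BKJ = 55.3° gives KJ at 139.50° from the x-axis; with |KJ| = 26.4, J = (-10.385, 0.18612). ∠KJG = 67.3° gives JG at -107.80° from the x-axis; with |JG| = 15.6, G = (-15.154, -14.667). Then |BG| = |G − B| = 9.6572.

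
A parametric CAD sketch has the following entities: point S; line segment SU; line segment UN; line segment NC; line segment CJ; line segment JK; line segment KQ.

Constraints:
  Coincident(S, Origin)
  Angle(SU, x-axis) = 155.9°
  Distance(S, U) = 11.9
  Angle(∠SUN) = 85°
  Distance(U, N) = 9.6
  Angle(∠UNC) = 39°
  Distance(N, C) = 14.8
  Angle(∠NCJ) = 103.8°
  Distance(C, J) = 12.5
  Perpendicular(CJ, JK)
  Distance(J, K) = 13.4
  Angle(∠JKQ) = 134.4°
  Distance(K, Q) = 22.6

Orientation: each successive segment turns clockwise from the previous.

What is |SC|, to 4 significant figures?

3.885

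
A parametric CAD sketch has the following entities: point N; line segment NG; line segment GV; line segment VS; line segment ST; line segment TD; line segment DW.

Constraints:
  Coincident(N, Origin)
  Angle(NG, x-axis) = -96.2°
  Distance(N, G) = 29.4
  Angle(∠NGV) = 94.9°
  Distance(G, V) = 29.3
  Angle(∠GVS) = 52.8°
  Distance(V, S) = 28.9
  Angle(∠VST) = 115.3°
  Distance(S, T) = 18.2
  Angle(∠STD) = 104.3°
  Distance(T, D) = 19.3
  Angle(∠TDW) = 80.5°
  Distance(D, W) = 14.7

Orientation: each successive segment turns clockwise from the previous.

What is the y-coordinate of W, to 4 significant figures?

-27.25

N is at the origin; NG runs at -96.2° with length 29.4, so G = (-3.175, -29.23). ∠NGV = 94.9° gives GV at 178.7° from the x-axis; with |GV| = 29.3, V = (-32.47, -28.56). ∠GVS = 52.8° gives VS at 51.50° from the x-axis; with |VS| = 28.9, S = (-14.48, -5.946). ∠VST = 115.3° gives ST at -13.20° from the x-axis; with |ST| = 18.2, T = (3.242, -10.10). ∠STD = 104.3° gives TD at -88.90° from the x-axis; with |TD| = 19.3, D = (3.613, -29.40). ∠TDW = 80.5° gives DW at 171.6° from the x-axis; with |DW| = 14.7, W = (-10.93, -27.25). So W.y = -27.25.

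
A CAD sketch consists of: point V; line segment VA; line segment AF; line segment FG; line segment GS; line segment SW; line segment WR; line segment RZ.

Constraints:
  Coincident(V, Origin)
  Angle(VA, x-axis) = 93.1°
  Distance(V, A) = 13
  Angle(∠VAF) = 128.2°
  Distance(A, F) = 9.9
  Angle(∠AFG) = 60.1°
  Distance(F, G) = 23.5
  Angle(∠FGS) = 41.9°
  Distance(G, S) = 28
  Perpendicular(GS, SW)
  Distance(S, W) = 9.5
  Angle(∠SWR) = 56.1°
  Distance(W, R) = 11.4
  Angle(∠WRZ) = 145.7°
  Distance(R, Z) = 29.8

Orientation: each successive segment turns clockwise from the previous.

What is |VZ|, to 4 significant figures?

20.89

∠SWR = 56.1° gives WR at -70.60° from the x-axis; with |WR| = 11.4, R = (-1.606, 10.08). ∠WRZ = 145.7° gives RZ at -104.9° from the x-axis; with |RZ| = 29.8, Z = (-9.269, -18.72). Then |VZ| = |Z − V| = 20.89.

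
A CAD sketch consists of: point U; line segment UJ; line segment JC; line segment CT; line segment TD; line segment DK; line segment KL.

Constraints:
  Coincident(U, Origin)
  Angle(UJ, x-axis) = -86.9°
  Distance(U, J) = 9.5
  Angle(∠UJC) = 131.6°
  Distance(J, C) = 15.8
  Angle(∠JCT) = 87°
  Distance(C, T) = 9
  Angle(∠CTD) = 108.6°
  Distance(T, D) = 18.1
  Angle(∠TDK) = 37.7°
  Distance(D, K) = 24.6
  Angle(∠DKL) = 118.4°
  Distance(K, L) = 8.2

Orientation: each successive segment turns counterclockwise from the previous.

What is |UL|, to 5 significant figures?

29.479

∠TDK = 37.7° gives DK at -91.800° from the x-axis; with |DK| = 24.6, K = (6.7192, -21.921). ∠DKL = 118.4° gives KL at -30.200° from the x-axis; with |KL| = 8.2, L = (13.806, -26.046). Then |UL| = |L − U| = 29.479.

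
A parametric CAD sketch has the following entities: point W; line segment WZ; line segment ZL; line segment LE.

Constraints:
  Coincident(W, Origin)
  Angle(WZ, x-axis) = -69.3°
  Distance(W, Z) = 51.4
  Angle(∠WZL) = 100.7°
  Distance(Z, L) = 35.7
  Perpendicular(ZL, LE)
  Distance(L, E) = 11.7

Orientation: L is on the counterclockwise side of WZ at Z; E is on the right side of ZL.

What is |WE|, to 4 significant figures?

76.92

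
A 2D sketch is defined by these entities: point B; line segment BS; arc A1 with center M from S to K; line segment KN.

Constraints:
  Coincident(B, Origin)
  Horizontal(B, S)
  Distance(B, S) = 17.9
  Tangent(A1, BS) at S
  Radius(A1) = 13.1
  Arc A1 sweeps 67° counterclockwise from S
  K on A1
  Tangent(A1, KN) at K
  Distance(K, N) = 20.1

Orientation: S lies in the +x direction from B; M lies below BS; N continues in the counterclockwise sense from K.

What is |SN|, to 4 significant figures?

33.13

B is at the origin; BS is horizontal with |BS| = 17.9 and S on the +x side, so S = (17.90, 0.000). Since A1 is tangent to BS there, MS ⟂ BS, so M = S + (0, -13.1) = (17.90, -13.10). On A1, S sits at bearing 90° from M; a 67° counterclockwise sweep puts K at bearing 157°, so K = M + 13.1·(cos 157°, sin 157°) = (5.841, -7.981). The tangent condition forces MK to be normal to KN, so KN runs along (−sin 157°, cos 157°); with |KN| = 20.1, N = (-2.012, -26.48). Then |SN| = |N − S| = 33.13.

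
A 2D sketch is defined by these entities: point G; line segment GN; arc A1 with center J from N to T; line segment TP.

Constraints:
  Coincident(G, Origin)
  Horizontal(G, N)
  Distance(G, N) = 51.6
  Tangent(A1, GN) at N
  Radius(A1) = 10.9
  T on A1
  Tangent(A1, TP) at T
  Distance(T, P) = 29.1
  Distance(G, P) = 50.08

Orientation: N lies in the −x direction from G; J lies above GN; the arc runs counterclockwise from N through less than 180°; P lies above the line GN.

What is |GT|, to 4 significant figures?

41.84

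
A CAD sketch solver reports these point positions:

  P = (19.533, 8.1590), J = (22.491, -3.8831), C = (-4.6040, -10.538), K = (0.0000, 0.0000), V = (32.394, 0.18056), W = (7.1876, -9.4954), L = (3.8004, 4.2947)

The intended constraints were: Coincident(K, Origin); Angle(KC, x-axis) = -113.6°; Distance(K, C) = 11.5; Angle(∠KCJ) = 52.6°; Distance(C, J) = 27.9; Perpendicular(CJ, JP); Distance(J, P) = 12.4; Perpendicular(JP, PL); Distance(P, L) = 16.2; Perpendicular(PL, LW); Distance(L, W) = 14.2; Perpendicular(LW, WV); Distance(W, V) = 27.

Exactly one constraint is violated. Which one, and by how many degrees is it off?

Perpendicular(LW, WV) — off by 7.20°.

K = (0.00, 0.00) ✓; KC at -113.6° ✓; |KC| = 11.50 ✓; ∠KCJ = 52.60° ✓; |CJ| = 27.90 ✓; ∠(CJ, JP) = 90.00° ✓; |JP| = 12.40 ✓; ∠(JP, PL) = 90.00° ✓; |PL| = 16.20 ✓; ∠(PL, LW) = 90.00° ✓; |LW| = 14.20 ✓; ∠(LW, WV) = 97.20° ✗; |WV| = 27.00 ✓.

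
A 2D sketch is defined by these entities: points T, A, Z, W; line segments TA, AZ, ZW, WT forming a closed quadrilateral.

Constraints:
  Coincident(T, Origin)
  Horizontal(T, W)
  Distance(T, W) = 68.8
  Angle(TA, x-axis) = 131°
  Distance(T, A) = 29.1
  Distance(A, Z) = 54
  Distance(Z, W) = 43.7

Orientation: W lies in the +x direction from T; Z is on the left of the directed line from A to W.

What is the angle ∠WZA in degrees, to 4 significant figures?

135.8°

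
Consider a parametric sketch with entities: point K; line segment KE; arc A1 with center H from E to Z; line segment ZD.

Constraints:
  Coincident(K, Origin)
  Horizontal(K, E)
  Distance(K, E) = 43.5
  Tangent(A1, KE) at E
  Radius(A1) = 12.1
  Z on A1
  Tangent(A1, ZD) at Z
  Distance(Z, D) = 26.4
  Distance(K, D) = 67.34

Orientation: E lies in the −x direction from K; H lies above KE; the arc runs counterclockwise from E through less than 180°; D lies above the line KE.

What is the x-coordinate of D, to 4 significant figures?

-55.09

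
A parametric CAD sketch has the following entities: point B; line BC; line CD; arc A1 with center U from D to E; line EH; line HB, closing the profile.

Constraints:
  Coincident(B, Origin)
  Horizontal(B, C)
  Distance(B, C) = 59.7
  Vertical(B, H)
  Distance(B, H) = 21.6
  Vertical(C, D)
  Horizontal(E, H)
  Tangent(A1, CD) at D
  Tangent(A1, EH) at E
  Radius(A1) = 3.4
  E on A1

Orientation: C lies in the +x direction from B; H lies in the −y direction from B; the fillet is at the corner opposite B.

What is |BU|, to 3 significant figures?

59.2

BH is vertical with |BH| = 21.6 and H on the −y side, so H = (0.00, -21.6). The virtual corner opposite B is at (59.7, -21.6). Tangency of A1 to CD means the radius UD is perpendicular to CD and the tangent condition forces UE to be normal to EH, with radius 3.4, so the center U sits 3.4 in from both sides at U = (56.3, -18.2). Then |BU| = |U − B| = 59.2.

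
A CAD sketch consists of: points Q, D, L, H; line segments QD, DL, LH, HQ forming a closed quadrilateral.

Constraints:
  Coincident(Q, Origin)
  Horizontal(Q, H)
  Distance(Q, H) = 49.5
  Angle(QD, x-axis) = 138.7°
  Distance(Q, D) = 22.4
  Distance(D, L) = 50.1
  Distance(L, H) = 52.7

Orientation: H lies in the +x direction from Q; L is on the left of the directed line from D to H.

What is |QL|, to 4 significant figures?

50.84

Q is at the origin; Q and H share the same y with |QH| = 49.5 and H in +x, so H = (49.5, 0). QD runs at 138.7° with |QD| = 22.4, so D = (-16.83, 14.78). L is determined by |DL| = 50.1 and |LH| = 52.7 together: it lies at the intersection of circle(D, 50.1) and circle(H, 52.7). With |DH| = 67.96, the foot of the radical line on DH is 32.01 from D and the perpendicular offset is √(50.1² − 32.01²) = 38.54. Taking the left-of-DH solution: L = (22.80, 45.44).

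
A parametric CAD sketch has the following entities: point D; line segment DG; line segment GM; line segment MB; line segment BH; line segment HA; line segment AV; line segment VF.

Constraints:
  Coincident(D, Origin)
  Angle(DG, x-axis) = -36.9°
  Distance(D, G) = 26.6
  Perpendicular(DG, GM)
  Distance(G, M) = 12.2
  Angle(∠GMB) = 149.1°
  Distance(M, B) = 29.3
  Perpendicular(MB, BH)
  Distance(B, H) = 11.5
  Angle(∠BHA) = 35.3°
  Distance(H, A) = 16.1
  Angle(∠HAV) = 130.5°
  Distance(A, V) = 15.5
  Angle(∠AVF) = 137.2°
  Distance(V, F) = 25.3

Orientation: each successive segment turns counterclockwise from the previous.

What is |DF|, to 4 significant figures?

72.76

∠HAV = 130.5° gives AV at 8.200° from the x-axis; with |AV| = 15.5, V = (47.66, 15.71). ∠AVF = 137.2° gives VF at 51.00° from the x-axis; with |VF| = 25.3, F = (63.58, 35.37). Then |DF| = |F − D| = 72.76.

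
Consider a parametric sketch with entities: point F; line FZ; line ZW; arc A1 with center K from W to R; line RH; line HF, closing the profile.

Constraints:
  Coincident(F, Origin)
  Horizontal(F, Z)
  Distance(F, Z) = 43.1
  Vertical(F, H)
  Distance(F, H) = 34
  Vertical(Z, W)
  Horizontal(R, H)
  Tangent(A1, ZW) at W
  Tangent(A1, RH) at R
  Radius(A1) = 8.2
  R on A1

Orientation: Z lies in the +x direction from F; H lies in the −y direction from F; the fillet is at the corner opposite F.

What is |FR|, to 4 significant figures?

48.72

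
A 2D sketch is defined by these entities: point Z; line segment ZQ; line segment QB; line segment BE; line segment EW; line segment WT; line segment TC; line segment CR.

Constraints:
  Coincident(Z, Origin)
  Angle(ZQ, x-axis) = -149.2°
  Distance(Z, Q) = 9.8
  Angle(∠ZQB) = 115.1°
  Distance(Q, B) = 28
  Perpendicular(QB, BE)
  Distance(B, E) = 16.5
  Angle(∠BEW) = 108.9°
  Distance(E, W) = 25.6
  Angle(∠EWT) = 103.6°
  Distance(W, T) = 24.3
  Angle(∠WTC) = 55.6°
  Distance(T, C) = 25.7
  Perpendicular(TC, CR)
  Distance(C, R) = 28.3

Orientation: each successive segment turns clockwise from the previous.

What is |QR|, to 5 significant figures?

36.841

Z is at the origin; ZQ runs at -149.2° with length 9.8, so Q = (-8.4178, -5.0180). ∠ZQB = 115.1° gives QB at 145.90° from the x-axis; with |QB| = 28.0, B = (-31.603, 10.680). The perpendicularity gives BE at right angles to QB, so BE runs at 55.900°; with |BE| = 16.5, E = (-22.353, 24.343). ∠BEW = 108.9° gives EW at -15.200° from the x-axis; with |EW| = 25.6, W = (2.3515, 17.631). ∠EWT = 103.6° gives WT at -91.600° from the x-axis; with |WT| = 24.3, T = (1.6730, -6.6597). ∠WTC = 55.6° gives TC at 144.00° from the x-axis; with |TC| = 25.7, C = (-19.119, 8.4464). TC is perpendicular to CR, so CR runs at 54.000°; with |CR| = 28.3, R = (-2.4844, 31.342). Then |QR| = |R − Q| = 36.841.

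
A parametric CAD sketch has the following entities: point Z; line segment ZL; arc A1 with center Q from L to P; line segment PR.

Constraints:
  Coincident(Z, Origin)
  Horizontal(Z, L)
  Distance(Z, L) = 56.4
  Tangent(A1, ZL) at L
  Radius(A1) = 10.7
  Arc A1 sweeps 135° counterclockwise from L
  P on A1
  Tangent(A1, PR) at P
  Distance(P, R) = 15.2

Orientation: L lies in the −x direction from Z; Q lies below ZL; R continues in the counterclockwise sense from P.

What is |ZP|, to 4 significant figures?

66.52

Z is at the origin; Z and L share the same y with |ZL| = 56.4 and L on the −x side, so L = (-56.40, 0.000). Tangency of A1 to ZL means the radius QL is perpendicular to ZL, so Q = L + (0, -10.7) = (-56.40, -10.70). On A1, L sits at bearing 90° from Q; a 135° counterclockwise sweep puts P at bearing 225°, so P = Q + 10.7·(cos 225°, sin 225°) = (-63.97, -18.27). Then |ZP| = |P − Z| = 66.52.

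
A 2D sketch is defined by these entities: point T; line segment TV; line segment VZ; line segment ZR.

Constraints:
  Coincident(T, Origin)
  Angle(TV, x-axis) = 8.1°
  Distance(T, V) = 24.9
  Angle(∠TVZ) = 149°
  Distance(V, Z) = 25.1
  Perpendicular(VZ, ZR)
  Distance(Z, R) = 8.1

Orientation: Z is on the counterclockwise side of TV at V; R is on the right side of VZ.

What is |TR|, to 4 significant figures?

50.94

T is at the origin; TV runs at 8.1° with length 24.9, so V = 24.9·(cos 8.1°, sin 8.1°) = (24.65, 3.508). ∠TVZ = 149.0°, so VZ runs at 8.1° + (180° − 149.0°) = 39.10° from the x-axis; with |VZ| = 25.1, Z = V + 25.1·(cos 39.10°, sin 39.10°) = (44.13, 19.34). The perpendicularity gives ZR at right angles to VZ; with |ZR| = 8.1 on the right of VZ, R = Z + 8.1·(0.6307, -0.7760) = (49.24, 13.05). Then |TR| = |R − T| = 50.94.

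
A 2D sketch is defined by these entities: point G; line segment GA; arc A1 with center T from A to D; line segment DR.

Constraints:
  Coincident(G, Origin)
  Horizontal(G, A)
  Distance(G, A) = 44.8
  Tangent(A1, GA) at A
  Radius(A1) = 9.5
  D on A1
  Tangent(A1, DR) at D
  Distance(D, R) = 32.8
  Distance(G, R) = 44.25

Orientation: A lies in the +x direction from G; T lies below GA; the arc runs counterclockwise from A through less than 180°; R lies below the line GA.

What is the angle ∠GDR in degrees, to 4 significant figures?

79.27°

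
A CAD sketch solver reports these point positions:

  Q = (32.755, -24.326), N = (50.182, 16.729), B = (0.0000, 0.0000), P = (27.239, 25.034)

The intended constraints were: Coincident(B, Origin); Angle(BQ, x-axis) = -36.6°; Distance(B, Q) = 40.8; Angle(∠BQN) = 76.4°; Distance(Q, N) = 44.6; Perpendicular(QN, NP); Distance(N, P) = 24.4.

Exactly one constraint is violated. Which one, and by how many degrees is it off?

Perpendicular(QN, NP) — off by 3.10°.

B = (0.00, 0.00) ✓; BQ at -36.60° ✓; |BQ| = 40.80 ✓; ∠BQN = 76.40° ✓; |QN| = 44.60 ✓; ∠(QN, NP) = 93.10° ✗; |NP| = 24.40 ✓.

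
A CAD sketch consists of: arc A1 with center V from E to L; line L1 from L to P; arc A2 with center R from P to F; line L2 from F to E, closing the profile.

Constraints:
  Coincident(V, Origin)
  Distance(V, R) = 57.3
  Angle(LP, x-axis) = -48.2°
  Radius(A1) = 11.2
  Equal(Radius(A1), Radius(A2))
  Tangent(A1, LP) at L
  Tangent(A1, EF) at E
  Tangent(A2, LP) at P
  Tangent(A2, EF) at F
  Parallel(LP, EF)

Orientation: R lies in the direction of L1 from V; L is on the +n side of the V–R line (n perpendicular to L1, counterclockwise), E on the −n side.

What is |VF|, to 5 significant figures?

58.384

Tangency of A1 to both parallel lines with radius 11.2 puts L and E at V ± 11.2·n: L = (8.3493, 7.4652), E = (-8.3493, -7.4652). Equal radii place P and F the same way about R: P = R + 11.2·n = (46.542, -35.251), F = R − 11.2·n = (29.843, -50.181). Then |VF| = |F − V| = 58.384.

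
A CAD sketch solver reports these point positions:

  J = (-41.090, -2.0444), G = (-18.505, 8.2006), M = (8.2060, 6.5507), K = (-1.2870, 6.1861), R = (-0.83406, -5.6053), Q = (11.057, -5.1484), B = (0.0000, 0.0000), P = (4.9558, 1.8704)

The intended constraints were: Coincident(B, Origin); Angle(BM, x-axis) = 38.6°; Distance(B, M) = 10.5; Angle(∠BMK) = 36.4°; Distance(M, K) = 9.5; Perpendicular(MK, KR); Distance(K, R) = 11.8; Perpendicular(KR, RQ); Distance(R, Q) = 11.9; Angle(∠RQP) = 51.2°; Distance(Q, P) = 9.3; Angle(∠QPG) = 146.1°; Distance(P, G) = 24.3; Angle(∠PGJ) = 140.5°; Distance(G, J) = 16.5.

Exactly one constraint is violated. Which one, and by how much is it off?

Distance(G, J) = 16.5 — off by 8.30.

B = (0.00, 0.00) ✓; BM at 38.60° ✓; |BM| = 10.50 ✓; ∠BMK = 36.40° ✓; |MK| = 9.500 ✓; ∠(MK, KR) = 90.00° ✓; |KR| = 11.80 ✓; ∠(KR, RQ) = 90.00° ✓; |RQ| = 11.90 ✓; ∠RQP = 51.20° ✓; |QP| = 9.300 ✓; ∠QPG = 146.1° ✓; |PG| = 24.30 ✓; ∠PGJ = 140.5° ✓; |GJ| = 24.80 ✗.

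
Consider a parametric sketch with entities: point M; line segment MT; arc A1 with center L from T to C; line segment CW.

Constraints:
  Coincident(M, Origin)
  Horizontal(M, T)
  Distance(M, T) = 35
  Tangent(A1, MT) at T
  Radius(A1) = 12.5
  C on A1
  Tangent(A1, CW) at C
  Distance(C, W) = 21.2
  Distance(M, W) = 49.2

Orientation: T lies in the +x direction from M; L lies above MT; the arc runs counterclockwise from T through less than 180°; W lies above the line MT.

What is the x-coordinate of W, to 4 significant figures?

32.45

Checks: M = (0.00, 0.00) ✓; |LC| = 12.50 ✓; ∠(LC, CW) = 90.00° ✓; |CW| = 21.20 ✓; |MW| = 49.20 ✓.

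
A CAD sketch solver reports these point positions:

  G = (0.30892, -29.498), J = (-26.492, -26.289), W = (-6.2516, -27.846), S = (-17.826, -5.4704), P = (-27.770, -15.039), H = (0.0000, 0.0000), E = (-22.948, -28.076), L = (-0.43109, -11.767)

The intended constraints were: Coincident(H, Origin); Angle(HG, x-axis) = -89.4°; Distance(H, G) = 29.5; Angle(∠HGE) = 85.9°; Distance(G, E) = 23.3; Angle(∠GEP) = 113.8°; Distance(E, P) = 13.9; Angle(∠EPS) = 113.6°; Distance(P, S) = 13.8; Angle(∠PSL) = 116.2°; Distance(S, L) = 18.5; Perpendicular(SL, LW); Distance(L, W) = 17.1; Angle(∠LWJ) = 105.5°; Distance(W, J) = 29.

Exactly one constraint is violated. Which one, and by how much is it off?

Distance(W, J) = 29 — off by 8.70.

H = (0.00, 0.00) ✓; HG at -89.40° ✓; |HG| = 29.50 ✓; ∠HGE = 85.90° ✓; |GE| = 23.30 ✓; ∠GEP = 113.8° ✓; |EP| = 13.90 ✓; ∠EPS = 113.6° ✓; |PS| = 13.80 ✓; ∠PSL = 116.2° ✓; |SL| = 18.50 ✓; ∠(SL, LW) = 90.00° ✓; |LW| = 17.10 ✓; ∠LWJ = 105.5° ✓; |WJ| = 20.30 ✗.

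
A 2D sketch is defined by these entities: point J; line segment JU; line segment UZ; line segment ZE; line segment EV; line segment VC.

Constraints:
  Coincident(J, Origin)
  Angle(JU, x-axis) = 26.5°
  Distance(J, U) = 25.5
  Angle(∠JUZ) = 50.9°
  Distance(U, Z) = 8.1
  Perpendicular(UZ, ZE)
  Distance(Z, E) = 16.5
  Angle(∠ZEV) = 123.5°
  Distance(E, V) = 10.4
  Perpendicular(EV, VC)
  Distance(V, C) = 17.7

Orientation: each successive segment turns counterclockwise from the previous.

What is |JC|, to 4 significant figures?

29.15

J is at the origin; JU runs at 26.5° with length 25.5, so U = (22.82, 11.38). ∠JUZ = 50.9° gives UZ at 155.6° from the x-axis; with |UZ| = 8.1, Z = (15.44, 14.72). UZ is perpendicular to ZE, so ZE runs at -114.4°; with |ZE| = 16.5, E = (8.628, -0.3021). ∠ZEV = 123.5° gives EV at -57.90° from the x-axis; with |EV| = 10.4, V = (14.15, -9.112). EV is perpendicular to VC, so VC runs at 32.10°; with |VC| = 17.7, C = (29.15, 0.2936). Then |JC| = |C − J| = 29.15.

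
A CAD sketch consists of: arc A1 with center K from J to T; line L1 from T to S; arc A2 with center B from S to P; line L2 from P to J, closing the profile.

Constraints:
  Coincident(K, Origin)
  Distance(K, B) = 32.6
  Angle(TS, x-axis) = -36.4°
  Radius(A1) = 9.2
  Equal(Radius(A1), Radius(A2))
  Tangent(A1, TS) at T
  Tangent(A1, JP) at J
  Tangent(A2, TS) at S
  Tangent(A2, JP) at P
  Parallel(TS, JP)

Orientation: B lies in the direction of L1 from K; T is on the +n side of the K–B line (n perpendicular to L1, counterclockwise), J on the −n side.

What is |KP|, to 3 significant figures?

33.9

Tangency of A1 to both parallel lines with radius 9.2 puts T and J at K ± 9.2·n: T = (5.46, 7.41), J = (-5.46, -7.41). Equal radii place S and P the same way about B: S = B + 9.2·n = (31.7, -11.9), P = B − 9.2·n = (20.8, -26.8). Then |KP| = |P − K| = 33.9.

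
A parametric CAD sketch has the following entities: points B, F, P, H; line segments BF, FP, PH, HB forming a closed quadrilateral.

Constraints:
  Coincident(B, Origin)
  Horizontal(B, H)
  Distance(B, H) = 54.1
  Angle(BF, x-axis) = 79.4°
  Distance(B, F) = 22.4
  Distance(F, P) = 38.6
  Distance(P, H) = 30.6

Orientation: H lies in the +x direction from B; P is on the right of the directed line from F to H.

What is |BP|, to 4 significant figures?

27.28

B is at the origin; B and H share the same y with |BH| = 54.1 and H in +x, so H = (54.1, 0). BF runs at 79.4° with |BF| = 22.4, so F = (4.121, 22.02). P is determined by |FP| = 38.6 and |PH| = 30.6 together: it lies at the intersection of circle(F, 38.6) and circle(H, 30.6). With |FH| = 54.61, the foot of the radical line on FH is 32.38 from F and the perpendicular offset is √(38.6² − 32.38²) = 21.02. Taking the right-of-FH solution: P = (25.27, -10.27).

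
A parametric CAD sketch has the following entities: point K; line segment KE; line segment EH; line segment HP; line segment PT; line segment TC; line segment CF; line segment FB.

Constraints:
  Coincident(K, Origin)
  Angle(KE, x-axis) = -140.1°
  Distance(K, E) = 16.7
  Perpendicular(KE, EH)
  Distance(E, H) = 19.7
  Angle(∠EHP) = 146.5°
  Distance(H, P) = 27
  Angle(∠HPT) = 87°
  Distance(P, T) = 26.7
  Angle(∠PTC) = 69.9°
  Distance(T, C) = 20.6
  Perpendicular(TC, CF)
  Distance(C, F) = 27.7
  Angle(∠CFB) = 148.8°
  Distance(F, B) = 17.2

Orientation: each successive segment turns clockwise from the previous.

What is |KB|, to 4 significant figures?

56.92

TC is perpendicular to CF, so CF runs at 163.3°; with |CF| = 27.7, F = (-34.26, 21.04). ∠CFB = 148.8° gives FB at 132.1° from the x-axis; with |FB| = 17.2, B = (-45.79, 33.81). Then |KB| = |B − K| = 56.92.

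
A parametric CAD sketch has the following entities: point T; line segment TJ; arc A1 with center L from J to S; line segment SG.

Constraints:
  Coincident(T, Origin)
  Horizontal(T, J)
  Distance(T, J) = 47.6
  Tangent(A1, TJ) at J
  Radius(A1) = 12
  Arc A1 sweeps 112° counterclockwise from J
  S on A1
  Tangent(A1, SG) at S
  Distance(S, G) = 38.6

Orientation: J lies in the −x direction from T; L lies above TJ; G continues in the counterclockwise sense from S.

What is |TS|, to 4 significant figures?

40.03

T is at the origin; TJ is horizontal with |TJ| = 47.6 and J on the −x side, so J = (-47.60, 0.000). The tangent condition forces LJ to be normal to TJ, so L = J + (0, 12) = (-47.60, 12.00). On A1, J sits at bearing -90° from L; a 112° counterclockwise sweep puts S at bearing 22°, so S = L + 12.0·(cos 22°, sin 22°) = (-36.47, 16.50). Then |TS| = |S − T| = 40.03.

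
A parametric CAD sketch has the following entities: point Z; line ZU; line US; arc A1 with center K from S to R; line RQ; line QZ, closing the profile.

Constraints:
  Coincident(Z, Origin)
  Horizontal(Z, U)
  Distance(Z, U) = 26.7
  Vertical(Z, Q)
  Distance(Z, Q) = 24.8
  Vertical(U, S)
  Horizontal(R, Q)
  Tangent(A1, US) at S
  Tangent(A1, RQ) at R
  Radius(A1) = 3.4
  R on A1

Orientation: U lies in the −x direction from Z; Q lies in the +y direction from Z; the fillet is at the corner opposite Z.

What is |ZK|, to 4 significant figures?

31.64

Z is at the origin; Z and U share the same y with |ZU| = 26.7 and U on the −x side, so U = (-26.70, 0.000). ZQ is vertical with |ZQ| = 24.8 and Q on the +y side, so Q = (0.000, 24.80). The virtual corner opposite Z is at (-26.70, 24.80). The tangent condition forces KS to be normal to US and the tangent condition forces KR to be normal to RQ, with radius 3.4, so the center K sits 3.4 in from both sides at K = (-23.30, 21.40). Then |ZK| = |K − Z| = 31.64.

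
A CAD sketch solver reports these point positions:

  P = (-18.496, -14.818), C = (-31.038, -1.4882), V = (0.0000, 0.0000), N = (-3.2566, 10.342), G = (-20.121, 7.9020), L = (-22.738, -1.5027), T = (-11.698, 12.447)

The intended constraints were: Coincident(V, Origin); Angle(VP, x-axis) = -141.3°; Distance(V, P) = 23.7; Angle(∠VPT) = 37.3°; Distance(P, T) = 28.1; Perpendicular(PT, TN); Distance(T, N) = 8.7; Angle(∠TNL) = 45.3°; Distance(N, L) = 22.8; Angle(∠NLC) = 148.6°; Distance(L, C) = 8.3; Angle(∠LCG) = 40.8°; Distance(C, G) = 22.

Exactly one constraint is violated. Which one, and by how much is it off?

Distance(C, G) = 22 — off by 7.60.

V = (0.00, 0.00) ✓; VP at -141.3° ✓; |VP| = 23.70 ✓; ∠VPT = 37.30° ✓; |PT| = 28.10 ✓; ∠(PT, TN) = 90.00° ✓; |TN| = 8.700 ✓; ∠TNL = 45.30° ✓; |NL| = 22.80 ✓; ∠NLC = 148.6° ✓; |LC| = 8.300 ✓; ∠LCG = 40.80° ✓; |CG| = 14.40 ✗.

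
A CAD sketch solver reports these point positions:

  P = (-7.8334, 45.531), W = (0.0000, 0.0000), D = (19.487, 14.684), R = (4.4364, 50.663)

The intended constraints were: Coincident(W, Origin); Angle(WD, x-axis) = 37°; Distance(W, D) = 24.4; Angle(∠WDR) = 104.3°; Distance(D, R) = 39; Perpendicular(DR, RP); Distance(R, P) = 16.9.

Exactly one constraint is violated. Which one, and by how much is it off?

Distance(R, P) = 16.9 — off by 3.60.

W = (0.00, 0.00) ✓; WD at 37.00° ✓; |WD| = 24.40 ✓; ∠WDR = 104.3° ✓; |DR| = 39.00 ✓; ∠(DR, RP) = 90.00° ✓; |RP| = 13.30 ✗.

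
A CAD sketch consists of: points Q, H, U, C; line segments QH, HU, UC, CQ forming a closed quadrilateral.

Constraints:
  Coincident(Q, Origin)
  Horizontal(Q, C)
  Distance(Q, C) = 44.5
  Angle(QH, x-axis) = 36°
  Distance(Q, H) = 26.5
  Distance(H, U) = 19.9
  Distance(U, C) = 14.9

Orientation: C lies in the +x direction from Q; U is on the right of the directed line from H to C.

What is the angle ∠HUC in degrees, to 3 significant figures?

105°

Checks: |HU| = 19.90 ✓; |UC| = 14.90 ✓.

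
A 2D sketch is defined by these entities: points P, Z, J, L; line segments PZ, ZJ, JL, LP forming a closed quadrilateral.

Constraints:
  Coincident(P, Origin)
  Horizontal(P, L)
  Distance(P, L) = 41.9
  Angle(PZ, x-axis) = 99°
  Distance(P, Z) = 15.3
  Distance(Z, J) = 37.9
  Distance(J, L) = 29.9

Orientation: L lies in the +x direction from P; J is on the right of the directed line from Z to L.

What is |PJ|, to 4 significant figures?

24.48

P is at the origin; P and L share the same y with |PL| = 41.9 and L in +x, so L = (41.9, 0). PZ runs at 99.0° with |PZ| = 15.3, so Z = (-2.393, 15.11). J is determined by |ZJ| = 37.9 and |JL| = 29.9 together: it lies at the intersection of circle(Z, 37.9) and circle(L, 29.9). With |ZL| = 46.80, the foot of the radical line on ZL is 29.19 from Z and the perpendicular offset is √(37.9² − 29.19²) = 24.17. Taking the right-of-ZL solution: J = (17.43, -17.19).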